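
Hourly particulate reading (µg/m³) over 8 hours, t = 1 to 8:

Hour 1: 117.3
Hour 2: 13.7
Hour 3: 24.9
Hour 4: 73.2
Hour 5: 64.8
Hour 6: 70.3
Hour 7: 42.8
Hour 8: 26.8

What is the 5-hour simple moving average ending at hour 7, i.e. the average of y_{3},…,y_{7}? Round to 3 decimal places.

Sum of periods 3–7: 24.9 + 73.2 + 64.8 + 70.3 + 42.8 = 276.0
Divide by 5: 276.0 / 5 = 55.200

55.200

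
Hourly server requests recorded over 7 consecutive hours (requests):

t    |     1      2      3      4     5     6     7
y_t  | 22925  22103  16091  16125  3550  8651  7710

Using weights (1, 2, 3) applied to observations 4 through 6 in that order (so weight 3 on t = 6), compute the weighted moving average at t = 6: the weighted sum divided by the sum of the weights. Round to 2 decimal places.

8196.33

Weighted sum: 1·16125 + 2·3550 + 3·8651 = 16125 + 7100 + 25953 = 49178
Weight total: 1 + 2 + 3 = 6
WMA = 49178 / 6 = 8196.33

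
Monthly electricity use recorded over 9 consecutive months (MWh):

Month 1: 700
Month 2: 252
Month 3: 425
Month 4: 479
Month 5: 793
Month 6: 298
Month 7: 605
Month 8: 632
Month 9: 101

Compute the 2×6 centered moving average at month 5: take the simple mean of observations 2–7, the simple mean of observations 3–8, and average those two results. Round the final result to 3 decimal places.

Sum over 2–7: 252 + 425 + 479 + 793 + 298 + 605 = 2852
Sum over 3–8: 425 + 479 + 793 + 298 + 605 + 632 = 3232
CMA at t=5 = (2852 + 3232) / (2·6) = 6084 / 12 = 507.000

507.000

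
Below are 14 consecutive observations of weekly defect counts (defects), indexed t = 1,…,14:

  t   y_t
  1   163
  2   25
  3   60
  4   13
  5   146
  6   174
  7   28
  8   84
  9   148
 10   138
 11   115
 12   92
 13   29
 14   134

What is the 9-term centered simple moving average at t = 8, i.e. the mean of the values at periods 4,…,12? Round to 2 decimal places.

104.22

Sum of periods 4–12: 13 + 146 + 174 + 28 + 84 + 148 + 138 + 115 + 92 = 938
Divide by 9: 938 / 9 = 104.22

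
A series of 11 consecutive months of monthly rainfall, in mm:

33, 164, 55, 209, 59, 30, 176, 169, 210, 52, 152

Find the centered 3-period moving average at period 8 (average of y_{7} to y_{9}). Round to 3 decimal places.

Sum of periods 7–9: 176 + 169 + 210 = 555
Divide by 3: 555 / 3 = 185.000

185.000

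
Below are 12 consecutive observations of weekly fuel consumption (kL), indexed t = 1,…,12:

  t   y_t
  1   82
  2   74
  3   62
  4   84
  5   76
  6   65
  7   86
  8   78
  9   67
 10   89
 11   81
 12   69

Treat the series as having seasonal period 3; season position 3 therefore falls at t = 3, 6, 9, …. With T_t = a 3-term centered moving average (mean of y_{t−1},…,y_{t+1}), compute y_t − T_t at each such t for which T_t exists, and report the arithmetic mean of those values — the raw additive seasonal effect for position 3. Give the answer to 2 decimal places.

-11.00

Season position 3 occurs at t = 3, 6, 9 (where T_t is defined).
t=3: T_3 = 73.3333; y_3 − T_3 = 62 − 73.3333 = -11.3333
t=6: T_6 = 75.6667; y_6 − T_6 = 65 − 75.6667 = -10.6667
t=9: T_9 = 78.0000; y_9 − T_9 = 67 − 78.0000 = -11.0000
Mean deviation: (-11.3333 + -10.6667 + -11.0000) / 3 = -11.00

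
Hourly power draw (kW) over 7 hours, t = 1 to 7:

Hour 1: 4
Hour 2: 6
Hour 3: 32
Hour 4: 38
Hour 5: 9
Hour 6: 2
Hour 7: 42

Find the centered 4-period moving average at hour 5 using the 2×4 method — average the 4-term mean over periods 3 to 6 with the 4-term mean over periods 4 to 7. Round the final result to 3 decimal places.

Sum over 3–6: 32 + 38 + 9 + 2 = 81
Sum over 4–7: 38 + 9 + 2 + 42 = 91
CMA at t=5 = (81 + 91) / (2·4) = 172 / 8 = 21.500

21.500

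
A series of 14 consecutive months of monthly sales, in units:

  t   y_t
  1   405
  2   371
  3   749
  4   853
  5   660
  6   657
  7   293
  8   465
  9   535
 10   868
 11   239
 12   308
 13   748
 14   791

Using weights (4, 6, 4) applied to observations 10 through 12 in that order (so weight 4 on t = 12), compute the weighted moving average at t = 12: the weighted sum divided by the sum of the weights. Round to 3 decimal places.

438.429

Weighted sum: 4·868 + 6·239 + 4·308 = 3472 + 1434 + 1232 = 6138
Weight total: 4 + 6 + 4 = 14
WMA = 6138 / 14 = 438.429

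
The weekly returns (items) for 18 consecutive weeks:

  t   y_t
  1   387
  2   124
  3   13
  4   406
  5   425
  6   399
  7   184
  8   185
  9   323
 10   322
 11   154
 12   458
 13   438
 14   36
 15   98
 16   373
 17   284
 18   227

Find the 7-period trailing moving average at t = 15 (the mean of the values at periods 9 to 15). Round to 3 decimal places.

Sum of periods 9–15: 323 + 322 + 154 + 458 + 438 + 36 + 98 = 1829
Divide by 7: 1829 / 7 = 261.286

261.286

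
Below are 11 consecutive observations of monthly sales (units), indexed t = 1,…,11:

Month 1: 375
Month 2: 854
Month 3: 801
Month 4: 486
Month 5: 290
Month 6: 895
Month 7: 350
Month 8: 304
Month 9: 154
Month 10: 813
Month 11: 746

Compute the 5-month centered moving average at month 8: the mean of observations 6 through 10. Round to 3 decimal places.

503.200

Sum of periods 6–10: 895 + 350 + 304 + 154 + 813 = 2516
Divide by 5: 2516 / 5 = 503.200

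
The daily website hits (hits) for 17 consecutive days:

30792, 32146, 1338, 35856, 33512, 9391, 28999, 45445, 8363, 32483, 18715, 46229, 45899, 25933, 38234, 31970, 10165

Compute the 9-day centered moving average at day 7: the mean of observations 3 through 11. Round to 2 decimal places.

Sum of periods 3–11: 1338 + 35856 + 33512 + 9391 + 28999 + 45445 + 8363 + 32483 + 18715 = 214102
Divide by 9: 214102 / 9 = 23789.11

23789.11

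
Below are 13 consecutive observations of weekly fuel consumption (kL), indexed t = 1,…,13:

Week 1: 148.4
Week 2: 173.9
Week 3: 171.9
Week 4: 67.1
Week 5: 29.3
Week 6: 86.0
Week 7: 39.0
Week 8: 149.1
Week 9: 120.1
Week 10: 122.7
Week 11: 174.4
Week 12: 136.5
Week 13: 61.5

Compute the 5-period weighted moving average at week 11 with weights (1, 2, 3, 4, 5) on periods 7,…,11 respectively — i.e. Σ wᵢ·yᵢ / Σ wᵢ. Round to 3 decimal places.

Weighted sum: 1·39.0 + 2·149.1 + 3·120.1 + 4·122.7 + 5·174.4 = 39.0 + 298.2 + 360.3 + 490.8 + 872.0 = 2060.3
Weight total: 1 + 2 + 3 + 4 + 5 = 15
WMA = 2060.3 / 15 = 137.353

137.353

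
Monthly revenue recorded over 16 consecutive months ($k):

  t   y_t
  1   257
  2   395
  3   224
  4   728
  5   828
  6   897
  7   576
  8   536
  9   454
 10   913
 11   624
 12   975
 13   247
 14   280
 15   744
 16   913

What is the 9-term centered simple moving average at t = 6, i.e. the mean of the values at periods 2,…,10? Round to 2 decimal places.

Sum of periods 2–10: 395 + 224 + 728 + 828 + 897 + 576 + 536 + 454 + 913 = 5551
Divide by 9: 5551 / 9 = 616.78

616.78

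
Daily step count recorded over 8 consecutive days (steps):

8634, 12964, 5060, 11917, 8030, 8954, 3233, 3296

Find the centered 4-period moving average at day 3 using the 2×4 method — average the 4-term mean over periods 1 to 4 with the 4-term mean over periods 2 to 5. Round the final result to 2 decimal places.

9568.25

Sum over 1–4: 8634 + 12964 + 5060 + 11917 = 38575
Sum over 2–5: 12964 + 5060 + 11917 + 8030 = 37971
CMA at t=3 = (38575 + 37971) / (2·4) = 76546 / 8 = 9568.25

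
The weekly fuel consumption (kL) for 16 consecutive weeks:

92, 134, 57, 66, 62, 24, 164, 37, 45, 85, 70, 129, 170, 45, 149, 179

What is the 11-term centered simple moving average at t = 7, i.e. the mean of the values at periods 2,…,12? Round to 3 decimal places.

79.364

Sum of periods 2–12: 134 + 57 + 66 + 62 + 24 + 164 + 37 + 45 + 85 + 70 + 129 = 873
Divide by 11: 873 / 11 = 79.364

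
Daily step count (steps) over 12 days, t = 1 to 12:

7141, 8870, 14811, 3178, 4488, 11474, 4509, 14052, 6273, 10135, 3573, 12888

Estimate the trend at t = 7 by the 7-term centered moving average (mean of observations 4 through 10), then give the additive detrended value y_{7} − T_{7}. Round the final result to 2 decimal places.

Trend T_7 = (3178 + 4488 + 11474 + 4509 + 14052 + 6273 + 10135) / 7 = 54109/7 = 7729.8571
Detrended value: 4509 − 7729.8571 = -3220.86

-3220.86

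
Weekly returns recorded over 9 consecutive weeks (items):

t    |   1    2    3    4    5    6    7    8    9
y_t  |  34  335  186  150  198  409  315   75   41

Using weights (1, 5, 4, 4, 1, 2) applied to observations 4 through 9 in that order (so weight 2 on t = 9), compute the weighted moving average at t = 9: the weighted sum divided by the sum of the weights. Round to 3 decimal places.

Weighted sum: 1·150 + 5·198 + 4·409 + 4·315 + 1·75 + 2·41 = 150 + 990 + 1636 + 1260 + 75 + 82 = 4193
Weight total: 1 + 5 + 4 + 4 + 1 + 2 = 17
WMA = 4193 / 17 = 246.647

246.647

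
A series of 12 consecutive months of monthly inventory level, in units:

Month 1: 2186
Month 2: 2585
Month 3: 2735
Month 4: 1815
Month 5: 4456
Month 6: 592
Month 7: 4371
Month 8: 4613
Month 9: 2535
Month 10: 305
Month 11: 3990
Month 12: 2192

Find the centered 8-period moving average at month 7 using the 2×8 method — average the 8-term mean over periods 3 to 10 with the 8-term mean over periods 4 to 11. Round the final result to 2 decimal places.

Sum over 3–10: 2735 + 1815 + 4456 + 592 + 4371 + 4613 + 2535 + 305 = 21422
Sum over 4–11: 1815 + 4456 + 592 + 4371 + 4613 + 2535 + 305 + 3990 = 22677
CMA at t=7 = (21422 + 22677) / (2·8) = 44099 / 16 = 2756.19

2756.19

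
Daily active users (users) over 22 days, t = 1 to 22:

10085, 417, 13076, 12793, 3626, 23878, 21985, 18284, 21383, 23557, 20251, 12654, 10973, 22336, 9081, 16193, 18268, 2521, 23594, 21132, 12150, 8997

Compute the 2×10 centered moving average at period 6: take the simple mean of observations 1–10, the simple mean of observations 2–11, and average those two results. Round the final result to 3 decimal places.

15416.700

Sum over 1–10: 10085 + 417 + 13076 + 12793 + 3626 + 23878 + 21985 + 18284 + 21383 + 23557 = 149084
Sum over 2–11: 417 + 13076 + 12793 + 3626 + 23878 + 21985 + 18284 + 21383 + 23557 + 20251 = 159250
CMA at t=6 = (149084 + 159250) / (2·10) = 308334 / 20 = 15416.700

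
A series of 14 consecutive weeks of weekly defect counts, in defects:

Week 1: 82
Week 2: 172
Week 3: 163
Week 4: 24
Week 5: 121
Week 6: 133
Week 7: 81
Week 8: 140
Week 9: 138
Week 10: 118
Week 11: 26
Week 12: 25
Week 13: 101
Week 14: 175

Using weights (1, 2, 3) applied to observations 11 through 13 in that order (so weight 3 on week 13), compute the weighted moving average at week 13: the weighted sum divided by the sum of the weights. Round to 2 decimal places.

Weighted sum: 1·26 + 2·25 + 3·101 = 26 + 50 + 303 = 379
Weight total: 1 + 2 + 3 = 6
WMA = 379 / 6 = 63.17

63.17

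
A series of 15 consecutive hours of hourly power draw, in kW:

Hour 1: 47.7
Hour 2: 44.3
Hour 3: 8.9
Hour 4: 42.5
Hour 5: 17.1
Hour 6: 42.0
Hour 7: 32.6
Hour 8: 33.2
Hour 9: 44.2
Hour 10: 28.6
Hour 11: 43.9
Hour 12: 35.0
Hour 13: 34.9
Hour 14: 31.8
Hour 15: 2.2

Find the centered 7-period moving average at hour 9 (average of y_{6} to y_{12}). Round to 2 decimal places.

Sum of periods 6–12: 42.0 + 32.6 + 33.2 + 44.2 + 28.6 + 43.9 + 35.0 = 259.5
Divide by 7: 259.5 / 7 = 37.07

37.07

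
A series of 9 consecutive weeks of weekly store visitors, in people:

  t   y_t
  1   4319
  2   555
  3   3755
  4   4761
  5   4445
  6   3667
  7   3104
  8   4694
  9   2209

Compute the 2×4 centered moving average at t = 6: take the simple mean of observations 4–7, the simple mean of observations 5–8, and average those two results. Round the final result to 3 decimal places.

3985.875

Sum over 4–7: 4761 + 4445 + 3667 + 3104 = 15977
Sum over 5–8: 4445 + 3667 + 3104 + 4694 = 15910
CMA at t=6 = (15977 + 15910) / (2·4) = 31887 / 8 = 3985.875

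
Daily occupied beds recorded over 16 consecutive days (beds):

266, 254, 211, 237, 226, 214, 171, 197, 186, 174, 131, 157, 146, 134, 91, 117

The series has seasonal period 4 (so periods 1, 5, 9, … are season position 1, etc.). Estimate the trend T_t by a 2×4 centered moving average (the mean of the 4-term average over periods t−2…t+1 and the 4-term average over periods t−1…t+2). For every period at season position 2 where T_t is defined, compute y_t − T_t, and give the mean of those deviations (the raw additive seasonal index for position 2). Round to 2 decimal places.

7.00

Season position 2 occurs at t = 6, 10, 14 (where T_t is defined).
t=6: T_6 = 207.0000; y_6 − T_6 = 214 − 207.0000 = 7.0000
t=10: T_10 = 167.0000; y_10 − T_10 = 174 − 167.0000 = 7.0000
t=14: T_14 = 127.0000; y_14 − T_14 = 134 − 127.0000 = 7.0000
Mean deviation: (7.0000 + 7.0000 + 7.0000) / 3 = 7.00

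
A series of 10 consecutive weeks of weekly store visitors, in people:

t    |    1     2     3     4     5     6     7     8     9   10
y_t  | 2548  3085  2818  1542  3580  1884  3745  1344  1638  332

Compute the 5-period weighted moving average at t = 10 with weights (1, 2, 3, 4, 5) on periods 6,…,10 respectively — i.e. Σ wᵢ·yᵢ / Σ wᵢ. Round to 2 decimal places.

1441.20

Weighted sum: 1·1884 + 2·3745 + 3·1344 + 4·1638 + 5·332 = 1884 + 7490 + 4032 + 6552 + 1660 = 21618
Weight total: 1 + 2 + 3 + 4 + 5 = 15
WMA = 21618 / 15 = 1441.20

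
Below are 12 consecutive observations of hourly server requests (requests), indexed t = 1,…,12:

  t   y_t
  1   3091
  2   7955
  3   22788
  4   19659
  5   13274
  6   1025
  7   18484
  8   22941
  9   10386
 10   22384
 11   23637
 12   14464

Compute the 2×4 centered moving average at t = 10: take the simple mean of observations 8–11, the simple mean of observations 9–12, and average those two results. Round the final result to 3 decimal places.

Sum over 8–11: 22941 + 10386 + 22384 + 23637 = 79348
Sum over 9–12: 10386 + 22384 + 23637 + 14464 = 70871
CMA at t=10 = (79348 + 70871) / (2·4) = 150219 / 8 = 18777.375

18777.375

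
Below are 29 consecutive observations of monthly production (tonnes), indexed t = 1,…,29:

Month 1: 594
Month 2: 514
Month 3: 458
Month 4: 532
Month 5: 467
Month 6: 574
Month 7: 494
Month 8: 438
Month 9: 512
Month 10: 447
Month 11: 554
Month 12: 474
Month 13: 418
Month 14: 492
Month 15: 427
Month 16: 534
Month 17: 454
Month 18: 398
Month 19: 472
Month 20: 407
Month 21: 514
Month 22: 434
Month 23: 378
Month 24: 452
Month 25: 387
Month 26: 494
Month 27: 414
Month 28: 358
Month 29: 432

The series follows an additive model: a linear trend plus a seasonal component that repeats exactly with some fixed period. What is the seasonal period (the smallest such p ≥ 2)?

First differences y_{t+1} − y_t: -80, -56, 74, -65, 107, -80, -56, 74, -65, 107, -80, -56, …
The difference pattern repeats every 5 terms and not for any smaller step, so p = 5.

5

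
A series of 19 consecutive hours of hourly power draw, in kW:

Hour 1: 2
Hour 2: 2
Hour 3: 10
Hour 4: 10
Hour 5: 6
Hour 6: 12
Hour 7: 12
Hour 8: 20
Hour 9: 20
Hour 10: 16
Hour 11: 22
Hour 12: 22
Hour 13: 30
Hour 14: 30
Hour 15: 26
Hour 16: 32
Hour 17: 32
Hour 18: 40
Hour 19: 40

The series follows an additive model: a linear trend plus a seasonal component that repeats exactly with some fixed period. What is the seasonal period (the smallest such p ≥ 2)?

First differences y_{t+1} − y_t: 0, 8, 0, -4, 6, 0, 8, 0, -4, 6, 0, 8, …
The difference pattern repeats every 5 terms and not for any smaller step, so p = 5.

5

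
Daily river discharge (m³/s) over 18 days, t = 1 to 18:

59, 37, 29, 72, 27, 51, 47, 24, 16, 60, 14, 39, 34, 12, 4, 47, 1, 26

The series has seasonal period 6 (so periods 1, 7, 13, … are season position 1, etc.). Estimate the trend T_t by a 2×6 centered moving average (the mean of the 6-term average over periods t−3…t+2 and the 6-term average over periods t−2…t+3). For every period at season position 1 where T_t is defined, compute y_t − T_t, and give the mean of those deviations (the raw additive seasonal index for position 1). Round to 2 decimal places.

8.21

Season position 1 occurs at t = 7, 13 (where T_t is defined).
t=7: T_7 = 38.5000; y_7 − T_7 = 47 − 38.5000 = 8.5000
t=13: T_13 = 26.0833; y_13 − T_13 = 34 − 26.0833 = 7.9167
Mean deviation: (8.5000 + 7.9167) / 2 = 8.21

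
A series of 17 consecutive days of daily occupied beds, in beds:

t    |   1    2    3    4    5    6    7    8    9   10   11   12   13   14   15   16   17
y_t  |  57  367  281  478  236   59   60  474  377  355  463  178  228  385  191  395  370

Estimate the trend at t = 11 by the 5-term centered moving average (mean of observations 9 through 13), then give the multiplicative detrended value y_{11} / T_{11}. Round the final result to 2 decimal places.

Trend T_11 = (377 + 355 + 463 + 178 + 228) / 5 = 1601/5 = 320.2000
Ratio to trend: 463 / 320.2000 = 1.45

1.45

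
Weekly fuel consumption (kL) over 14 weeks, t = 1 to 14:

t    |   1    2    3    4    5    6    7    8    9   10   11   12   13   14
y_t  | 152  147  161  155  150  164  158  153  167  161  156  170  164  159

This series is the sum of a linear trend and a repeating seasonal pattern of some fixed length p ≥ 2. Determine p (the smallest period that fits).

First differences y_{t+1} − y_t: -5, 14, -6, -5, 14, -6, -5, 14, …
The difference pattern repeats every 3 terms and not for any smaller step, so p = 3.

3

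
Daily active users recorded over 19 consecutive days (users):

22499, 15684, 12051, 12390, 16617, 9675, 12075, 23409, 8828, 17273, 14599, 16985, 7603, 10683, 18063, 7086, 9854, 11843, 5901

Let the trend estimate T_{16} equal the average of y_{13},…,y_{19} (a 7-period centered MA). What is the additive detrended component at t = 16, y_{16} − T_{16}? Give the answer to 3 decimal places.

Trend T_16 = (7603 + 10683 + 18063 + 7086 + 9854 + 11843 + 5901) / 7 = 71033/7 = 10147.57143
Detrended value: 7086 − 10147.57143 = -3061.571

-3061.571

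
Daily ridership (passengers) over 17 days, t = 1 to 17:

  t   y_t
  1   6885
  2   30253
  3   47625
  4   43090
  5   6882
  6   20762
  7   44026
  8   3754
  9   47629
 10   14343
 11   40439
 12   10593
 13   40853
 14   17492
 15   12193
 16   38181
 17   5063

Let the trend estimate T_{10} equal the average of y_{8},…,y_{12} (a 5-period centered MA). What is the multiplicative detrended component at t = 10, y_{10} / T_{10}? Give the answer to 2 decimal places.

Trend T_10 = (3754 + 47629 + 14343 + 40439 + 10593) / 5 = 116758/5 = 23351.6000
Ratio to trend: 14343 / 23351.6000 = 0.61

0.61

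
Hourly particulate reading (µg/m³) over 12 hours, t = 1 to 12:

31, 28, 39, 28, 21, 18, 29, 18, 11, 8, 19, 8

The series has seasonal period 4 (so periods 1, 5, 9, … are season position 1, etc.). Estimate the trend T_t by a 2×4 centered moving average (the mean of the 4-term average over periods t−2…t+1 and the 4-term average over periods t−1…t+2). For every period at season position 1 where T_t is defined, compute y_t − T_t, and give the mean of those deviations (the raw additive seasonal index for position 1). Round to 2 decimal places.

Season position 1 occurs at t = 5, 9 (where T_t is defined).
t=5: T_5 = 25.2500; y_5 − T_5 = 21 − 25.2500 = -4.2500
t=9: T_9 = 15.2500; y_9 − T_9 = 11 − 15.2500 = -4.2500
Mean deviation: (-4.2500 + -4.2500) / 2 = -4.25

-4.25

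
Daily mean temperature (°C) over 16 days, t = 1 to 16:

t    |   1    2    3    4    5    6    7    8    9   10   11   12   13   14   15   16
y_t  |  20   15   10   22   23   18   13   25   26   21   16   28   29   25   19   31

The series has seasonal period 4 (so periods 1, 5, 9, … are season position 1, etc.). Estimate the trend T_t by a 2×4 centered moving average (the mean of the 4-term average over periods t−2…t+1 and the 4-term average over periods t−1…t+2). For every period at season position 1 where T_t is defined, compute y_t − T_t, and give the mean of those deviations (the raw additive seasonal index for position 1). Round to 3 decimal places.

4.292

Season position 1 occurs at t = 5, 9, 13 (where T_t is defined).
t=5: T_5 = 18.62500; y_5 − T_5 = 23 − 18.62500 = 4.37500
t=9: T_9 = 21.62500; y_9 − T_9 = 26 − 21.62500 = 4.37500
t=13: T_13 = 24.87500; y_13 − T_13 = 29 − 24.87500 = 4.12500
Mean deviation: (4.37500 + 4.37500 + 4.12500) / 3 = 4.292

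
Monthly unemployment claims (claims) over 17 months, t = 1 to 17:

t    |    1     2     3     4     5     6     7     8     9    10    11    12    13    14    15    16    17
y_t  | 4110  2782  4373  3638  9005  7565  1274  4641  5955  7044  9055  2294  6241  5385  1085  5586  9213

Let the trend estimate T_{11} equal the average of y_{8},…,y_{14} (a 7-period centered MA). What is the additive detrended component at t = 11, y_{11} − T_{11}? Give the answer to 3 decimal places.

Trend T_11 = (4641 + 5955 + 7044 + 9055 + 2294 + 6241 + 5385) / 7 = 40615/7 = 5802.14286
Detrended value: 9055 − 5802.14286 = 3252.857

3252.857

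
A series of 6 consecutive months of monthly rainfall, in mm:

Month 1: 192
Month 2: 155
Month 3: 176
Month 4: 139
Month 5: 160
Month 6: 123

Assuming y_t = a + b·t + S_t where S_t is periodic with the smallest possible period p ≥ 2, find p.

2

First differences y_{t+1} − y_t: -37, 21, -37, 21, -37, …
The difference pattern repeats every 2 terms and not for any smaller step, so p = 2.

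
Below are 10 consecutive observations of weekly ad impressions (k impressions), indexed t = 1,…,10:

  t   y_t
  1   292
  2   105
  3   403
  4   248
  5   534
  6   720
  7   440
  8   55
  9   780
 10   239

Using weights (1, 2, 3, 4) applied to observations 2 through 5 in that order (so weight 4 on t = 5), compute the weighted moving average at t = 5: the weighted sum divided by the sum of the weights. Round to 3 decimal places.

379.100

Weighted sum: 1·105 + 2·403 + 3·248 + 4·534 = 105 + 806 + 744 + 2136 = 3791
Weight total: 1 + 2 + 3 + 4 = 10
WMA = 3791 / 10 = 379.100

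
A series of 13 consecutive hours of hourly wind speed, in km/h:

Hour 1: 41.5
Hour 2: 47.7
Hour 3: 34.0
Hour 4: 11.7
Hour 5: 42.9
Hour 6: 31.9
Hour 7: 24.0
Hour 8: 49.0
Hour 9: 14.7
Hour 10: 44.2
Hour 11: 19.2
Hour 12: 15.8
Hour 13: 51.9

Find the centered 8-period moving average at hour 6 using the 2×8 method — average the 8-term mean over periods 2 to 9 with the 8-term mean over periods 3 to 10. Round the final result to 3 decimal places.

Sum over 2–9: 47.7 + 34.0 + 11.7 + 42.9 + 31.9 + 24.0 + 49.0 + 14.7 = 255.9
Sum over 3–10: 34.0 + 11.7 + 42.9 + 31.9 + 24.0 + 49.0 + 14.7 + 44.2 = 252.4
CMA at t=6 = (255.9 + 252.4) / (2·8) = 508.3 / 16 = 31.769

31.769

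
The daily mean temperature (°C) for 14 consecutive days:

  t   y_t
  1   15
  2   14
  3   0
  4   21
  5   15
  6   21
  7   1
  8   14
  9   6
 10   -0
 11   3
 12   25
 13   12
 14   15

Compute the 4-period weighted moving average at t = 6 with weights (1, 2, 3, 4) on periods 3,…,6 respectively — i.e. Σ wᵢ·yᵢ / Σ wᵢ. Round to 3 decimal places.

17.100

Weighted sum: 1·0 + 2·21 + 3·15 + 4·21 = 0 + 42 + 45 + 84 = 171
Weight total: 1 + 2 + 3 + 4 = 10
WMA = 171 / 10 = 17.100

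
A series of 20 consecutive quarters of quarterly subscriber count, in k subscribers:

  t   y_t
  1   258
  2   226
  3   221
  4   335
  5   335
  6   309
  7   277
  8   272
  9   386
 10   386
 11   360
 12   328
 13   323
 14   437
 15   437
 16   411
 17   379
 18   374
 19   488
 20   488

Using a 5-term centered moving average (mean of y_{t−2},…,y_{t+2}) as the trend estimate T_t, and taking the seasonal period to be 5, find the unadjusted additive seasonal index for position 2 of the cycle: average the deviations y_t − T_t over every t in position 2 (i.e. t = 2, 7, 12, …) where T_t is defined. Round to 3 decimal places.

-38.800

Season position 2 occurs at t = 7, 12, 17 (where T_t is defined).
t=7: T_7 = 315.80000; y_7 − T_7 = 277 − 315.80000 = -38.80000
t=12: T_12 = 366.80000; y_12 − T_12 = 328 − 366.80000 = -38.80000
t=17: T_17 = 417.80000; y_17 − T_17 = 379 − 417.80000 = -38.80000
Mean deviation: (-38.80000 + -38.80000 + -38.80000) / 3 = -38.800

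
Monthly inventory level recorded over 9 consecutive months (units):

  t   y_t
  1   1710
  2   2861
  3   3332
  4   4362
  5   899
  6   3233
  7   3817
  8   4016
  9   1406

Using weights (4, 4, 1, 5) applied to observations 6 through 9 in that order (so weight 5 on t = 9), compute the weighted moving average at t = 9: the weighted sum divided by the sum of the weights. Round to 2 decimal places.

2803.29

Weighted sum: 4·3233 + 4·3817 + 1·4016 + 5·1406 = 12932 + 15268 + 4016 + 7030 = 39246
Weight total: 4 + 4 + 1 + 5 = 14
WMA = 39246 / 14 = 2803.29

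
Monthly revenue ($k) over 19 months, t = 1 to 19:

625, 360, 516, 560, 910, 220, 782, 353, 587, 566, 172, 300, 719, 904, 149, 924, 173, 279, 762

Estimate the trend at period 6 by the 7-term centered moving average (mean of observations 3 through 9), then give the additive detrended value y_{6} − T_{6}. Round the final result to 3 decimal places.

-341.143

Trend T_6 = (516 + 560 + 910 + 220 + 782 + 353 + 587) / 7 = 3928/7 = 561.14286
Detrended value: 220 − 561.14286 = -341.143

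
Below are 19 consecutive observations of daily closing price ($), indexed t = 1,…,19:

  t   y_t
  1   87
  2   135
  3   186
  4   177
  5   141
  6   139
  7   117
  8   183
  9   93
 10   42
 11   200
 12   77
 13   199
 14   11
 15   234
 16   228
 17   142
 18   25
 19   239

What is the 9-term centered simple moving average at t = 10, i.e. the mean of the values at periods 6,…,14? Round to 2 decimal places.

117.89

Sum of periods 6–14: 139 + 117 + 183 + 93 + 42 + 200 + 77 + 199 + 11 = 1061
Divide by 9: 1061 / 9 = 117.89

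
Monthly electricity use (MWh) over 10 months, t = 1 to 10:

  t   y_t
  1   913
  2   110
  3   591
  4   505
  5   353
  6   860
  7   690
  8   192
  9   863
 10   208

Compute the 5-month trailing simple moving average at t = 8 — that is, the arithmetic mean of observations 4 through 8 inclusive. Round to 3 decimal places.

520.000

Sum of periods 4–8: 505 + 353 + 860 + 690 + 192 = 2600
Divide by 5: 2600 / 5 = 520.000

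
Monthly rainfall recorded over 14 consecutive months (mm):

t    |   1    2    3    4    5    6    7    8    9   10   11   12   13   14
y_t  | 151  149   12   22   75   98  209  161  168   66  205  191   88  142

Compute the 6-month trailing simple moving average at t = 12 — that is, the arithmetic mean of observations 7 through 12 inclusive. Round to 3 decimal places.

Sum of periods 7–12: 209 + 161 + 168 + 66 + 205 + 191 = 1000
Divide by 6: 1000 / 6 = 166.667

166.667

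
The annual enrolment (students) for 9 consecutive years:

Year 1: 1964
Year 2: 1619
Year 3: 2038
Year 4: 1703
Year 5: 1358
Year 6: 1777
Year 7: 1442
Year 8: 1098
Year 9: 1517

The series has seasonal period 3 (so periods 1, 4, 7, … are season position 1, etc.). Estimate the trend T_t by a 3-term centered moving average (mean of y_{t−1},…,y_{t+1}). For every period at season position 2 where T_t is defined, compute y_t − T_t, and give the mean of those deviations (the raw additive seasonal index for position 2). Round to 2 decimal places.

Season position 2 occurs at t = 2, 5, 8 (where T_t is defined).
t=2: T_2 = 1873.6667; y_2 − T_2 = 1619 − 1873.6667 = -254.6667
t=5: T_5 = 1612.6667; y_5 − T_5 = 1358 − 1612.6667 = -254.6667
t=8: T_8 = 1352.3333; y_8 − T_8 = 1098 − 1352.3333 = -254.3333
Mean deviation: (-254.6667 + -254.6667 + -254.3333) / 3 = -254.56

-254.56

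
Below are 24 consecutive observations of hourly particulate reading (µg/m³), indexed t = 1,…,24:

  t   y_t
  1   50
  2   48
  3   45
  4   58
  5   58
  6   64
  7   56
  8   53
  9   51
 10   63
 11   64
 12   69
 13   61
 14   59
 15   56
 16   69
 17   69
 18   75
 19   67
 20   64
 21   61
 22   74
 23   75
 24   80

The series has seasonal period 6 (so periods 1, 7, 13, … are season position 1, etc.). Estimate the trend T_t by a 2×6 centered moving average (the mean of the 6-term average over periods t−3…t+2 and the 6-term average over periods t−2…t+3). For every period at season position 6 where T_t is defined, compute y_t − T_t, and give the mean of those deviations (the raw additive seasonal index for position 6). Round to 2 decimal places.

7.72

Season position 6 occurs at t = 6, 12, 18 (where T_t is defined).
t=6: T_6 = 56.1667; y_6 − T_6 = 64 − 56.1667 = 7.8333
t=12: T_12 = 61.5833; y_12 − T_12 = 69 − 61.5833 = 7.4167
t=18: T_18 = 67.0833; y_18 − T_18 = 75 − 67.0833 = 7.9167
Mean deviation: (7.8333 + 7.4167 + 7.9167) / 3 = 7.72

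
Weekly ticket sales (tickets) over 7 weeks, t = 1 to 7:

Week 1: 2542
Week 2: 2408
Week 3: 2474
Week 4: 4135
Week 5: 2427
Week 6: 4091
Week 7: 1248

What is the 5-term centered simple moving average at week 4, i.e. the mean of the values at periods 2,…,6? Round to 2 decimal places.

3107.00

Sum of periods 2–6: 2408 + 2474 + 4135 + 2427 + 4091 = 15535
Divide by 5: 15535 / 5 = 3107.00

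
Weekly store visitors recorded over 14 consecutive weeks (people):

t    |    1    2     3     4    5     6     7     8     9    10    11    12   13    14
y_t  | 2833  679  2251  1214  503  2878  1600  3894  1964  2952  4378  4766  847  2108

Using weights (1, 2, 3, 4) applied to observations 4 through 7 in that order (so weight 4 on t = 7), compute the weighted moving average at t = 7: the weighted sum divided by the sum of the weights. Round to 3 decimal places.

1725.400

Weighted sum: 1·1214 + 2·503 + 3·2878 + 4·1600 = 1214 + 1006 + 8634 + 6400 = 17254
Weight total: 1 + 2 + 3 + 4 = 10
WMA = 17254 / 10 = 1725.400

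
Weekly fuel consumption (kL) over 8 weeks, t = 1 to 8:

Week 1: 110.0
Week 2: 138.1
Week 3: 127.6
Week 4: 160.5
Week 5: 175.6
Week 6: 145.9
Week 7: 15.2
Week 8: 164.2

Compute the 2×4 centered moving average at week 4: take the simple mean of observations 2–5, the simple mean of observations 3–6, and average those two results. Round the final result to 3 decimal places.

Sum over 2–5: 138.1 + 127.6 + 160.5 + 175.6 = 601.8
Sum over 3–6: 127.6 + 160.5 + 175.6 + 145.9 = 609.6
CMA at t=4 = (601.8 + 609.6) / (2·4) = 1211.4 / 8 = 151.425

151.425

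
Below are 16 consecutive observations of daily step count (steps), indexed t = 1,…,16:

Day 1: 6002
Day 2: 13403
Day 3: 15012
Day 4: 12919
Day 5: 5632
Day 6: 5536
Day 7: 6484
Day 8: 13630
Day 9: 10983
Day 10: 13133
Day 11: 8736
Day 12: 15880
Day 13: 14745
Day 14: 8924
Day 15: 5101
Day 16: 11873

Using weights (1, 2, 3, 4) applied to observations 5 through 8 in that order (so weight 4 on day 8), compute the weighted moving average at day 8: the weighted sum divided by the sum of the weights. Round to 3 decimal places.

9067.600

Weighted sum: 1·5632 + 2·5536 + 3·6484 + 4·13630 = 5632 + 11072 + 19452 + 54520 = 90676
Weight total: 1 + 2 + 3 + 4 = 10
WMA = 90676 / 10 = 9067.600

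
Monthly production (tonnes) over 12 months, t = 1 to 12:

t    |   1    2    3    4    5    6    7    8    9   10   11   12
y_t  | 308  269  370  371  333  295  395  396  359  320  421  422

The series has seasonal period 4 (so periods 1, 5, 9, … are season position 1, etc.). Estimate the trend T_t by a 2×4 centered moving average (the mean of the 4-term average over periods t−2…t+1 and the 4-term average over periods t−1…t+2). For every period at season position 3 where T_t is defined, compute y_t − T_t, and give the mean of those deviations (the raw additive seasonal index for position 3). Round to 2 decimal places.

37.19

Season position 3 occurs at t = 3, 7 (where T_t is defined).
t=3: T_3 = 332.6250; y_3 − T_3 = 370 − 332.6250 = 37.3750
t=7: T_7 = 358.0000; y_7 − T_7 = 395 − 358.0000 = 37.0000
Mean deviation: (37.3750 + 37.0000) / 2 = 37.19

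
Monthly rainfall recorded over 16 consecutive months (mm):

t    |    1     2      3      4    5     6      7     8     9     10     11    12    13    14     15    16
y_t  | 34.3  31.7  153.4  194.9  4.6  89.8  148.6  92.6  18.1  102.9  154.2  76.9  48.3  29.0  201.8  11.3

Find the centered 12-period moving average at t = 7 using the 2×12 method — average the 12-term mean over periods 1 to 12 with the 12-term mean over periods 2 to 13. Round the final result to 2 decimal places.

Sum over 1–12: 34.3 + 31.7 + 153.4 + 194.9 + 4.6 + 89.8 + 148.6 + 92.6 + 18.1 + 102.9 + 154.2 + 76.9 = 1102.0
Sum over 2–13: 31.7 + 153.4 + 194.9 + 4.6 + 89.8 + 148.6 + 92.6 + 18.1 + 102.9 + 154.2 + 76.9 + 48.3 = 1116.0
CMA at t=7 = (1102.0 + 1116.0) / (2·12) = 2218.0 / 24 = 92.42

92.42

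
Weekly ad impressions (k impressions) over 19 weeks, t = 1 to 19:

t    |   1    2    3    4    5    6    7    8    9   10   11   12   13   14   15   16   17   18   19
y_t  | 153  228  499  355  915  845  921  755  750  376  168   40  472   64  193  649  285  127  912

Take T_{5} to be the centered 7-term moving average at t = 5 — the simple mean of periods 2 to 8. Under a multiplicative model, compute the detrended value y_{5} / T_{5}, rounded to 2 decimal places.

1.42

Trend T_5 = (228 + 499 + 355 + 915 + 845 + 921 + 755) / 7 = 4518/7 = 645.4286
Ratio to trend: 915 / 645.4286 = 1.42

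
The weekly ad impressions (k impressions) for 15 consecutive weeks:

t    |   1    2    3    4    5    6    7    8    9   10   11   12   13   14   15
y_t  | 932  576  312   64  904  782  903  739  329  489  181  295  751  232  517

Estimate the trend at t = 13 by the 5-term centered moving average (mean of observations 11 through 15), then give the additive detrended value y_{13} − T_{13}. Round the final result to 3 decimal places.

Trend T_13 = (181 + 295 + 751 + 232 + 517) / 5 = 1976/5 = 395.20000
Detrended value: 751 − 395.20000 = 355.800

355.800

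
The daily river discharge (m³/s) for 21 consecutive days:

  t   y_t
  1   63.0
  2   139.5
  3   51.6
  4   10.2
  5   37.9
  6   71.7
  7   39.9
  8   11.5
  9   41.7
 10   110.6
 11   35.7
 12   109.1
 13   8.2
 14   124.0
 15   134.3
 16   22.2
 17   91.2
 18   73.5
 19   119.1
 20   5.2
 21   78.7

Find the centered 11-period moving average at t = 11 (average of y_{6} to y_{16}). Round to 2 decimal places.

Sum of periods 6–16: 71.7 + 39.9 + 11.5 + 41.7 + 110.6 + 35.7 + 109.1 + 8.2 + 124.0 + 134.3 + 22.2 = 708.9
Divide by 11: 708.9 / 11 = 64.45

64.45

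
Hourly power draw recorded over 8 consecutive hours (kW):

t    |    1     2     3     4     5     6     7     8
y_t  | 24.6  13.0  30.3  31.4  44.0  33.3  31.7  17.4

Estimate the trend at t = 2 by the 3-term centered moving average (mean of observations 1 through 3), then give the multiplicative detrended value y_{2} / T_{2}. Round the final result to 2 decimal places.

Trend T_2 = (24.6 + 13.0 + 30.3) / 3 = 67.9/3 = 22.6333
Ratio to trend: 13.0 / 22.6333 = 0.57

0.57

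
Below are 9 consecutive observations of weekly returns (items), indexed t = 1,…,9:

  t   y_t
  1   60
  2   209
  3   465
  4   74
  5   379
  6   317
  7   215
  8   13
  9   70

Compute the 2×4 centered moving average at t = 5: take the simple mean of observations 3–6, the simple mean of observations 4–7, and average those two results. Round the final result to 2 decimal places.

Sum over 3–6: 465 + 74 + 379 + 317 = 1235
Sum over 4–7: 74 + 379 + 317 + 215 = 985
CMA at t=5 = (1235 + 985) / (2·4) = 2220 / 8 = 277.50

277.50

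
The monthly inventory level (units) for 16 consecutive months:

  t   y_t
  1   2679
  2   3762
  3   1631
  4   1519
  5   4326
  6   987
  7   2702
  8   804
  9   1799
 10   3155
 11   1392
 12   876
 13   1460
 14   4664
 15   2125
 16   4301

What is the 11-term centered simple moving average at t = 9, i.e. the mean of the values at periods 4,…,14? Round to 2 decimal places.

Sum of periods 4–14: 1519 + 4326 + 987 + 2702 + 804 + 1799 + 3155 + 1392 + 876 + 1460 + 4664 = 23684
Divide by 11: 23684 / 11 = 2153.09

2153.09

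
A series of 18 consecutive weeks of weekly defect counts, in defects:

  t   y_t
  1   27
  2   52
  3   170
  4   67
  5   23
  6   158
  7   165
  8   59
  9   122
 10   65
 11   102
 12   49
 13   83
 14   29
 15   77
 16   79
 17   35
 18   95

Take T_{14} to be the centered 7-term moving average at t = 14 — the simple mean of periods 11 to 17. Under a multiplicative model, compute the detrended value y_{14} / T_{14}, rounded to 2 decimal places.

Trend T_14 = (102 + 49 + 83 + 29 + 77 + 79 + 35) / 7 = 454/7 = 64.8571
Ratio to trend: 29 / 64.8571 = 0.45

0.45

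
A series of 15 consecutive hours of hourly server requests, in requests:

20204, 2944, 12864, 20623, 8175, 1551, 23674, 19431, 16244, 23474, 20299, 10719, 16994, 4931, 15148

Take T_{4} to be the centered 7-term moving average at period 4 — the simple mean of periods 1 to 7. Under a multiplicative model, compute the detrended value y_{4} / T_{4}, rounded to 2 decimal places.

1.60

Trend T_4 = (20204 + 2944 + 12864 + 20623 + 8175 + 1551 + 23674) / 7 = 90035/7 = 12862.1429
Ratio to trend: 20623 / 12862.1429 = 1.60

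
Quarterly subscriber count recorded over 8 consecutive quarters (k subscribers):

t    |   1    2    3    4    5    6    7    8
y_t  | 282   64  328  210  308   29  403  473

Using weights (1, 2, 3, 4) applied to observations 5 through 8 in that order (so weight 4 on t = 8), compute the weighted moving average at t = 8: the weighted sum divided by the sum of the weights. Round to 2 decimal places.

Weighted sum: 1·308 + 2·29 + 3·403 + 4·473 = 308 + 58 + 1209 + 1892 = 3467
Weight total: 1 + 2 + 3 + 4 = 10
WMA = 3467 / 10 = 346.70

346.70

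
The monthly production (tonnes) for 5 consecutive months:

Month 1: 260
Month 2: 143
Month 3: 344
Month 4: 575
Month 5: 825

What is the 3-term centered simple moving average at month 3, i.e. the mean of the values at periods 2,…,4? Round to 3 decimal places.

354.000

Sum of periods 2–4: 143 + 344 + 575 = 1062
Divide by 3: 1062 / 3 = 354.000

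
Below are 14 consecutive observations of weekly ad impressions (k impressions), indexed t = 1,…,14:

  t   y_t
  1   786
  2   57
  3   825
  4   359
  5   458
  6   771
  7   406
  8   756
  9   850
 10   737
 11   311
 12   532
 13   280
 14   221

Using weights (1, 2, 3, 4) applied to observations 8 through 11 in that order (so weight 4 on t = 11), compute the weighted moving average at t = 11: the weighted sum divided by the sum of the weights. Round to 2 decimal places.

591.10

Weighted sum: 1·756 + 2·850 + 3·737 + 4·311 = 756 + 1700 + 2211 + 1244 = 5911
Weight total: 1 + 2 + 3 + 4 = 10
WMA = 5911 / 10 = 591.10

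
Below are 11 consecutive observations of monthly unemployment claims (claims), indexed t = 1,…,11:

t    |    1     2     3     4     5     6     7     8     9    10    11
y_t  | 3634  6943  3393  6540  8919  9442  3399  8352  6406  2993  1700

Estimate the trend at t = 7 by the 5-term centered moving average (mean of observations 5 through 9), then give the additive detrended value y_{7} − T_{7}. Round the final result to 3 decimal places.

Trend T_7 = (8919 + 9442 + 3399 + 8352 + 6406) / 5 = 36518/5 = 7303.60000
Detrended value: 3399 − 7303.60000 = -3904.600

-3904.600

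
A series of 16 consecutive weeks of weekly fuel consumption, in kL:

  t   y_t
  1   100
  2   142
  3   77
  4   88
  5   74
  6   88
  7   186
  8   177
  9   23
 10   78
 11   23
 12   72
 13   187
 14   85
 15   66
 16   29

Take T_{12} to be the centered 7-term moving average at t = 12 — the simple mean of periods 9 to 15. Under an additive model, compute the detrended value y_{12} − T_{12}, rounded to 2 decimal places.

-4.29

Trend T_12 = (23 + 78 + 23 + 72 + 187 + 85 + 66) / 7 = 534/7 = 76.2857
Detrended value: 72 − 76.2857 = -4.29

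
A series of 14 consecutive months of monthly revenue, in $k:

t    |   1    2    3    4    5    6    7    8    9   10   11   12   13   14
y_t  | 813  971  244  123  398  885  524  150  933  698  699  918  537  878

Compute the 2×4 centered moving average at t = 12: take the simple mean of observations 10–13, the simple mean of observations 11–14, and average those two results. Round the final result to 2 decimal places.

735.50

Sum over 10–13: 698 + 699 + 918 + 537 = 2852
Sum over 11–14: 699 + 918 + 537 + 878 = 3032
CMA at t=12 = (2852 + 3032) / (2·4) = 5884 / 8 = 735.50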